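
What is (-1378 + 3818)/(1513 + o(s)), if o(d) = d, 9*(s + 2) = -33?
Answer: 3660/2261 ≈ 1.6188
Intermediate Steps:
s = -17/3 (s = -2 + (⅑)*(-33) = -2 - 11/3 = -17/3 ≈ -5.6667)
(-1378 + 3818)/(1513 + o(s)) = (-1378 + 3818)/(1513 - 17/3) = 2440/(4522/3) = 2440*(3/4522) = 3660/2261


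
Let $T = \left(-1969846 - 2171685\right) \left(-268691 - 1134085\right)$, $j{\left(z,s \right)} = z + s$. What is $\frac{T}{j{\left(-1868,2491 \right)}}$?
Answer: $\frac{5809640290056}{623} \approx 9.3253 \cdot 10^{9}$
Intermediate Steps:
$j{\left(z,s \right)} = s + z$
$T = 5809640290056$ ($T = \left(-4141531\right) \left(-1402776\right) = 5809640290056$)
$\frac{T}{j{\left(-1868,2491 \right)}} = \frac{5809640290056}{2491 - 1868} = \frac{5809640290056}{623}$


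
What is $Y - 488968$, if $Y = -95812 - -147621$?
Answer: $-437159$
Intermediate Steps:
$Y = 51809$ ($Y = -95812 + 147621 = 51809$)
$Y - 488968 = 51809 - 488968 = -437159$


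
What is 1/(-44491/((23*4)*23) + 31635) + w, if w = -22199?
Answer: -1485005854515/66895169 ≈ -22199.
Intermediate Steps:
1/(-44491/((23*4)*23) + 31635) + w = 1/(-44491/((23*4)*23) + 31635) - 22199 = 1/(-44491/(92*23) + 31635) - 22199 = 1/(-44491/2116 + 31635) - 22199 = 1/(66895169/2116) - 22199 = 2116/66895169 - 22199 = -1485005854515/66895169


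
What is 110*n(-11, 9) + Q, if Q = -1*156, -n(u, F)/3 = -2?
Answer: 504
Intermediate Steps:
n(u, F) = 6 (n(u, F) = -3*(-2) = 6)
Q = -156
110*n(-11, 9) + Q = 110*6 - 156 = 660 - 156 = 504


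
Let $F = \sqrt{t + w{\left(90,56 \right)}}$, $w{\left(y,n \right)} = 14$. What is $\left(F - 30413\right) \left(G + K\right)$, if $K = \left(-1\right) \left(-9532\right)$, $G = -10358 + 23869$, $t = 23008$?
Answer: $-700806759 + 69129 \sqrt{2558} \approx -6.9731 \cdot 10^{8}$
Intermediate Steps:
$G = 13511$
$F = 3 \sqrt{2558}$ ($F = \sqrt{23008 + 14} = \sqrt{23022} = 3 \sqrt{2558} \approx 151.73$)
$K = 9532$
$\left(F - 30413\right) \left(G + K\right) = \left(3 \sqrt{2558} - 30413\right) \left(13511 + 9532\right) = \left(-30413 + 3 \sqrt{2558}\right) 23043 = -700806759 + 69129 \sqrt{2558}$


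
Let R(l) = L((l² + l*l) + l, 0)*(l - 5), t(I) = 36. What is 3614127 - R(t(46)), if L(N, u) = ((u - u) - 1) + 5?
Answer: 3614003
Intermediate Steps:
L(N, u) = 4 (L(N, u) = (0 - 1) + 5 = -1 + 5 = 4)
R(l) = -20 + 4*l (R(l) = 4*(l - 5) = 4*(-5 + l) = -20 + 4*l)
3614127 - R(t(46)) = 3614127 - (-20 + 4*36) = 3614127 - (-20 + 144) = 3614127 - 1*124 = 3614127 - 124 = 3614003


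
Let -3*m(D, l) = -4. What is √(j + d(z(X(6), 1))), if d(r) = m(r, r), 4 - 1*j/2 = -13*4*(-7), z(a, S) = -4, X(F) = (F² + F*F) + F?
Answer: 14*I*√33/3 ≈ 26.808*I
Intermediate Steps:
m(D, l) = 4/3 (m(D, l) = -⅓*(-4) = 4/3)
X(F) = F + 2*F² (X(F) = (F² + F²) + F = 2*F² + F = F + 2*F²)
j = -720 (j = 8 - 2*(-13*4)*(-7) = 8 - (-104)*(-7) = 8 - 2*364 = 8 - 728 = -720)
d(r) = 4/3
√(j + d(z(X(6), 1))) = √(-720 + 4/3) = √(-2156/3) = 14*I*√33/3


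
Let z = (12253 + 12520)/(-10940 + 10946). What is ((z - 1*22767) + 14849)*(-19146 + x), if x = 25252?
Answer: -69409955/3 ≈ -2.3137e+7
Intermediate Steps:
z = 24773/6 ≈ 4128.8
((z - 1*22767) + 14849)*(-19146 + x) = ((24773/6 - 1*22767) + 14849)*(-19146 + 25252) = ((24773/6 - 22767) + 14849)*6106 = (-111829/6 + 14849)*6106 = -22735/6*6106 = -69409955/3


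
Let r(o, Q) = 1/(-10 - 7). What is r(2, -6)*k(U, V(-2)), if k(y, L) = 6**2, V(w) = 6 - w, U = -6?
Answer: -36/17 ≈ -2.1176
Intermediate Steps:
k(y, L) = 36
r(o, Q) = -1/17 (r(o, Q) = 1/(-17) = -1/17)
r(2, -6)*k(U, V(-2)) = -1/17*36 = -36/17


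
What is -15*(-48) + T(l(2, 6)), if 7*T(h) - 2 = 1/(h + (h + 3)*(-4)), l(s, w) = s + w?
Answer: 181511/252 ≈ 720.28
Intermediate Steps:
T(h) = 2/7 + 1/(7*(-12 - 3*h)) (T(h) = 2/7 + 1/(7*(h + (h + 3)*(-4))) = 2/7 + 1/(7*(h + (3 + h)*(-4))) = 2/7 + 1/(7*(h + (-12 - 4*h))) = 2/7 + 1/(7*(-12 - 3*h)))
-15*(-48) + T(l(2, 6)) = -15*(-48) + (23 + 6*(2 + 6))/(21*(4 + (2 + 6))) = 720 + (23 + 6*8)/(21*(4 + 8)) = 720 + (1/21)*(23 + 48)/12 = 720 + (1/21)*(1/12)*71 = 720 + 71/252 = 181511/252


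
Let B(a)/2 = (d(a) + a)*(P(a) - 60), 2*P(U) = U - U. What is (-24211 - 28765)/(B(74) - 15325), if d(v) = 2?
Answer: 52976/24445 ≈ 2.1672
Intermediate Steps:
P(U) = 0 (P(U) = (U - U)/2 = (½)*0 = 0)
B(a) = -240 - 120*a (B(a) = 2*((2 + a)*(0 - 60)) = 2*((2 + a)*(-60)) = 2*(-120 - 60*a) = -240 - 120*a)
(-24211 - 28765)/(B(74) - 15325) = (-24211 - 28765)/((-240 - 120*74) - 15325) = -52976/((-240 - 8880) - 15325) = -52976/(-9120 - 15325) = -52976/(-24445) = -52976*(-1/24445) = 52976/24445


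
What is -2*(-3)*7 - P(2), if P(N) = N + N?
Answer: 38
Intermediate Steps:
P(N) = 2*N
-2*(-3)*7 - P(2) = -2*(-3)*7 - 2*2 = 6*7 - 1*4 = 42 - 4 = 38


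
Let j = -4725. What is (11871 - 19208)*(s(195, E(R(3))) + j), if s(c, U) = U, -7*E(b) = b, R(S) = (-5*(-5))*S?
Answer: 243221550/7 ≈ 3.4746e+7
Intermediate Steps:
R(S) = 25*S
E(b) = -b/7
(11871 - 19208)*(s(195, E(R(3))) + j) = (11871 - 19208)*(-25*3/7 - 4725) = -7337*(-⅐*75 - 4725) = -7337*(-75/7 - 4725) = -7337*(-33150/7) = 243221550/7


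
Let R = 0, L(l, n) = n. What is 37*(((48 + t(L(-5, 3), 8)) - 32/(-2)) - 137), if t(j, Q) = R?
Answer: -2701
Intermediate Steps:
t(j, Q) = 0
37*(((48 + t(L(-5, 3), 8)) - 32/(-2)) - 137) = 37*(((48 + 0) - 32/(-2)) - 137) = 37*((48 - 32*(-½)) - 137) = 37*((48 + 16) - 137) = 37*(64 - 137) = 37*(-73) = -2701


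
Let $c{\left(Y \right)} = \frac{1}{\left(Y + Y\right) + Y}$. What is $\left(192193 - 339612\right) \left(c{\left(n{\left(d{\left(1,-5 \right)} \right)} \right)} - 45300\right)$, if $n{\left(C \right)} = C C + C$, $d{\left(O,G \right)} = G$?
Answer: $\frac{400684694581}{60} \approx 6.6781 \cdot 10^{9}$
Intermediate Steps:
$n{\left(C \right)} = C + C^{2}$ ($n{\left(C \right)} = C^{2} + C = C + C^{2}$)
$c{\left(Y \right)} = \frac{1}{3 Y}$ ($c{\left(Y \right)} = \frac{1}{2 Y + Y} = \frac{1}{3 Y}$)
$\left(192193 - 339612\right) \left(c{\left(n{\left(d{\left(1,-5 \right)} \right)} \right)} - 45300\right) = \left(192193 - 339612\right) \left(\frac{1}{3 \left(- 5 \left(1 - 5\right)\right)} - 45300\right) = - 147419 \left(\frac{1}{3 \left(\left(-5\right) \left(-4\right)\right)} - 45300\right) = - 147419 \left(\frac{1}{3 \cdot 20} - 45300\right) = - 147419 \left(\frac{1}{3} \cdot \frac{1}{20} - 45300\right) = - 147419 \left(\frac{1}{60} - 45300\right) = \left(-147419\right) \left(- \frac{2717999}{60}\right) = \frac{400684694581}{60}$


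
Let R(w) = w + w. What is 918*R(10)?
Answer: 18360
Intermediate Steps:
R(w) = 2*w
918*R(10) = 918*(2*10) = 918*20 = 18360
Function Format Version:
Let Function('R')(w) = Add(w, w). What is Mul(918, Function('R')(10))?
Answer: 18360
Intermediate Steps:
Function('R')(w) = Mul(2, w)
Mul(918, Function('R')(10)) = Mul(918, Mul(2, 10)) = Mul(918, 20) = 18360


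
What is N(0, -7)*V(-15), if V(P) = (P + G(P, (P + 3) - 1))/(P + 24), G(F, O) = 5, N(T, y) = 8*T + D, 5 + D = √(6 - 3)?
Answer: 50/9 - 10*√3/9 ≈ 3.6311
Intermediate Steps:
D = -5 + √3 (D = -5 + √(6 - 3) = -5 + √3 ≈ -3.2679)
N(T, y) = -5 + √3 + 8*T (N(T, y) = 8*T + (-5 + √3) = -5 + √3 + 8*T)
V(P) = (5 + P)/(24 + P) (V(P) = (P + 5)/(P + 24) = (5 + P)/(24 + P))
N(0, -7)*V(-15) = (-5 + √3 + 8*0)*((5 - 15)/(24 - 15)) = (-5 + √3 + 0)*(-10/9) = (-5 + √3)*((⅑)*(-10)) = (-5 + √3)*(-10/9) = 50/9 - 10*√3/9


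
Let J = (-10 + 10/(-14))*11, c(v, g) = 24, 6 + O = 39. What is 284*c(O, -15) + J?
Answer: 46887/7 ≈ 6698.1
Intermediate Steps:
O = 33 (O = -6 + 39 = 33)
J = -825/7 (J = (-10 + 10*(-1/14))*11 = (-10 - 5/7)*11 = -75/7*11 = -825/7 ≈ -117.86)
284*c(O, -15) + J = 284*24 - 825/7 = 6816 - 825/7 = 46887/7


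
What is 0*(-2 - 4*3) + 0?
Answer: 0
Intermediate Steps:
0*(-2 - 4*3) + 0 = 0*(-2 - 12) + 0 = 0*(-14) + 0 = 0 + 0 = 0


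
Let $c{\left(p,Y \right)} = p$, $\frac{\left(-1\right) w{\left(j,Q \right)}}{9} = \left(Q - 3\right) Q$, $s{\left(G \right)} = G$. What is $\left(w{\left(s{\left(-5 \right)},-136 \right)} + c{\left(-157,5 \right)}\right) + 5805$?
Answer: $-164488$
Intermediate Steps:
$w{\left(j,Q \right)} = - 9 Q \left(-3 + Q\right)$ ($w{\left(j,Q \right)} = - 9 \left(Q - 3\right) Q = - 9 \left(-3 + Q\right) Q = - 9 Q \left(-3 + Q\right)$)
$\left(w{\left(s{\left(-5 \right)},-136 \right)} + c{\left(-157,5 \right)}\right) + 5805 = \left(9 \left(-136\right) \left(3 - -136\right) - 157\right) + 5805 = \left(9 \left(-136\right) \left(3 + 136\right) - 157\right) + 5805 = \left(9 \left(-136\right) 139 - 157\right) + 5805 = \left(-170136 - 157\right) + 5805 = -170293 + 5805 = -164488$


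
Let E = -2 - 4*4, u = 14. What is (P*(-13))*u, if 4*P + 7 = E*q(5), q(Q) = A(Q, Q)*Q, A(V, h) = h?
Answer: 41587/2 ≈ 20794.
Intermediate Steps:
E = -18 (E = -2 - 16 = -18)
q(Q) = Q**2 (q(Q) = Q*Q = Q**2)
P = -457/4 (P = -7/4 + (-18*5**2)/4 = -7/4 + (-18*25)/4 = -7/4 + (1/4)*(-450) = -7/4 - 225/2 = -457/4 ≈ -114.25)
(P*(-13))*u = -457/4*(-13)*14 = (5941/4)*14 = 41587/2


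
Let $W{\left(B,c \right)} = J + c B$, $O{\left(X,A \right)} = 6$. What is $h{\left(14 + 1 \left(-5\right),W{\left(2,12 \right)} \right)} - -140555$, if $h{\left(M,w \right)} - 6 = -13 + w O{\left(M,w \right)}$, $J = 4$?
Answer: $140716$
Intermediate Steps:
$W{\left(B,c \right)} = 4 + B c$ ($W{\left(B,c \right)} = 4 + c B = 4 + B c$)
$h{\left(M,w \right)} = -7 + 6 w$ ($h{\left(M,w \right)} = 6 + \left(-13 + w 6\right) = 6 + \left(-13 + 6 w\right) = -7 + 6 w$)
$h{\left(14 + 1 \left(-5\right),W{\left(2,12 \right)} \right)} - -140555 = \left(-7 + 6 \left(4 + 2 \cdot 12\right)\right) - -140555 = \left(-7 + 6 \left(4 + 24\right)\right) + 140555 = \left(-7 + 6 \cdot 28\right) + 140555 = \left(-7 + 168\right) + 140555 = 161 + 140555 = 140716$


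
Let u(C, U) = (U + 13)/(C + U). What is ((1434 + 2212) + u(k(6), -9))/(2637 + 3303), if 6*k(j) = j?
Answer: 7291/11880 ≈ 0.61372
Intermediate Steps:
k(j) = j/6
u(C, U) = (13 + U)/(C + U)
((1434 + 2212) + u(k(6), -9))/(2637 + 3303) = ((1434 + 2212) + (13 - 9)/((⅙)*6 - 9))/(2637 + 3303) = (3646 + 4/(1 - 9))/5940 = (3646 + 4/(-8))*(1/5940) = (3646 - ⅛*4)*(1/5940) = (3646 - ½)*(1/5940) = (7291/2)*(1/5940) = 7291/11880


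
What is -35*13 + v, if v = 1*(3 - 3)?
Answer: -455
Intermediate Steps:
v = 0 (v = 1*0 = 0)
-35*13 + v = -35*13 + 0 = -455 + 0 = -455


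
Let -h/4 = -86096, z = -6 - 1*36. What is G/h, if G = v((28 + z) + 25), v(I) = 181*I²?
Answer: 21901/344384 ≈ 0.063595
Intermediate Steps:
z = -42 (z = -6 - 36 = -42)
h = 344384 (h = -4*(-86096) = 344384)
G = 21901 (G = 181*((28 - 42) + 25)² = 181*(-14 + 25)² = 181*11² = 181*121 = 21901)
G/h = 21901/344384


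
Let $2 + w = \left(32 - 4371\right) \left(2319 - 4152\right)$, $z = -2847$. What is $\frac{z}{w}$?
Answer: $- \frac{2847}{7953385} \approx -0.00035796$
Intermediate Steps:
$w = 7953385$ ($w = -2 + \left(32 - 4371\right) \left(2319 - 4152\right) = -2 - -7953387 = -2 + 7953387 = 7953385$)
$\frac{z}{w} = - \frac{2847}{7953385}$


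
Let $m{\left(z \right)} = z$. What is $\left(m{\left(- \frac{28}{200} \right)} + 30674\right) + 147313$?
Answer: $\frac{8899343}{50} \approx 1.7799 \cdot 10^{5}$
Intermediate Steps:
$\left(m{\left(- \frac{28}{200} \right)} + 30674\right) + 147313 = \left(- \frac{28}{200} + 30674\right) + 147313 = \left(\left(-28\right) \frac{1}{200} + 30674\right) + 147313 = \left(- \frac{7}{50} + 30674\right) + 147313 = \frac{1533693}{50} + 147313 = \frac{8899343}{50}$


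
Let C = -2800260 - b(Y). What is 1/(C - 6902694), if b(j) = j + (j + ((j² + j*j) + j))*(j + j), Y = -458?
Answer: 1/373746096 ≈ 2.6756e-9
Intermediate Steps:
b(j) = j + 2*j*(2*j + 2*j²) (b(j) = j + (j + ((j² + j²) + j))*(2*j) = j + (j + (2*j² + j))*(2*j) = j + (j + (j + 2*j²))*(2*j) = j + (2*j + 2*j²)*(2*j) = j + 2*j*(2*j + 2*j²))
C = 380648790 (C = -2800260 - (-458)*(1 + 4*(-458) + 4*(-458)²) = -2800260 - (-458)*(1 - 1832 + 4*209764) = -2800260 - (-458)*(1 - 1832 + 839056) = -2800260 - (-458)*837225 = -2800260 - 1*(-383449050) = -2800260 + 383449050 = 380648790)
1/(C - 6902694) = 1/(380648790 - 6902694) = 1/373746096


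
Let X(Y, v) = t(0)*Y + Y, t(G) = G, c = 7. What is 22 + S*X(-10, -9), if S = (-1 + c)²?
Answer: -338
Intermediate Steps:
S = 36 (S = (-1 + 7)² = 6² = 36)
X(Y, v) = Y (X(Y, v) = 0*Y + Y = 0 + Y = Y)
22 + S*X(-10, -9) = 22 + 36*(-10) = 22 - 360 = -338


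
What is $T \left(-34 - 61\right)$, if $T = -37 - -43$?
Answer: $-570$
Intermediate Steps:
$T = 6$ ($T = -37 + 43 = 6$)
$T \left(-34 - 61\right) = 6 \left(-34 - 61\right) = 6 \left(-95\right) = -570$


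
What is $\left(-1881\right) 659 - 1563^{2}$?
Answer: $-3682548$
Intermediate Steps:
$\left(-1881\right) 659 - 1563^{2} = -1239579 - 2442969 = -3682548$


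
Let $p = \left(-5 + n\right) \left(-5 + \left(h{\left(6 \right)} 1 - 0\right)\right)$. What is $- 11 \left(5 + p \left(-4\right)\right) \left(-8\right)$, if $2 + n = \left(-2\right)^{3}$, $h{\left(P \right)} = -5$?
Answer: $-52360$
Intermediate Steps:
$n = -10$ ($n = -2 + \left(-2\right)^{3} = -2 - 8 = -10$)
$p = 150$ ($p = \left(-5 - 10\right) \left(-5 - 5\right) = - 15 \left(-5 + \left(-5 + 0\right)\right) = - 15 \left(-5 - 5\right) = \left(-15\right) \left(-10\right) = 150$)
$- 11 \left(5 + p \left(-4\right)\right) \left(-8\right) = - 11 \left(5 + 150 \left(-4\right)\right) \left(-8\right) = - 11 \left(5 - 600\right) \left(-8\right) = \left(-11\right) \left(-595\right) \left(-8\right) = 6545 \left(-8\right) = -52360$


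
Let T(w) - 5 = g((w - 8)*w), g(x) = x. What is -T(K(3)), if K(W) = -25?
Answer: -830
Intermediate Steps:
T(w) = 5 + w*(-8 + w) (T(w) = 5 + (w - 8)*w = 5 + (-8 + w)*w = 5 + w*(-8 + w))
-T(K(3)) = -(5 - 25*(-8 - 25)) = -(5 - 25*(-33)) = -(5 + 825) = -1*830 = -830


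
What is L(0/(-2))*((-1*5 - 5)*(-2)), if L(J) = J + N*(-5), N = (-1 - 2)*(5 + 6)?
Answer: 3300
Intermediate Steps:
N = -33 (N = -3*11 = -33)
L(J) = 165 + J (L(J) = J - 33*(-5) = J + 165 = 165 + J)
L(0/(-2))*((-1*5 - 5)*(-2)) = (165 + 0/(-2))*((-1*5 - 5)*(-2)) = (165 + 0*(-1/2))*((-5 - 5)*(-2)) = (165 + 0)*(-10*(-2)) = 165*20 = 3300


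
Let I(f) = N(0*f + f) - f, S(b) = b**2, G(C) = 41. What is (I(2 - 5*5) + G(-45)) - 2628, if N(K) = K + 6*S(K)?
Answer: 587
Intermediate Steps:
N(K) = K + 6*K**2
I(f) = -f + f*(1 + 6*f) (I(f) = (0*f + f)*(1 + 6*(0*f + f)) - f = (0 + f)*(1 + 6*(0 + f)) - f = f*(1 + 6*f) - f = -f + f*(1 + 6*f))
(I(2 - 5*5) + G(-45)) - 2628 = (6*(2 - 5*5)**2 + 41) - 2628 = (6*(2 - 25)**2 + 41) - 2628 = (6*(-23)**2 + 41) - 2628 = (6*529 + 41) - 2628 = (3174 + 41) - 2628 = 3215 - 2628 = 587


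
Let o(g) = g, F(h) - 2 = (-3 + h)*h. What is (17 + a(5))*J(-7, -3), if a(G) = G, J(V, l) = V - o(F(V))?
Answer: -1738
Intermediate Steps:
F(h) = 2 + h*(-3 + h) (F(h) = 2 + (-3 + h)*h = 2 + h*(-3 + h))
J(V, l) = -2 - V² + 4*V (J(V, l) = V - (2 + V² - 3*V) = V + (-2 - V² + 3*V) = -2 - V² + 4*V)
(17 + a(5))*J(-7, -3) = (17 + 5)*(-2 - 1*(-7)² + 4*(-7)) = 22*(-2 - 1*49 - 28) = 22*(-2 - 49 - 28) = 22*(-79) = -1738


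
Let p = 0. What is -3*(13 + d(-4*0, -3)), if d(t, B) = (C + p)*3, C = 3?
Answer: -66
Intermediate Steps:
d(t, B) = 9 (d(t, B) = (3 + 0)*3 = 3*3 = 9)
-3*(13 + d(-4*0, -3)) = -3*(13 + 9) = -3*22 = -66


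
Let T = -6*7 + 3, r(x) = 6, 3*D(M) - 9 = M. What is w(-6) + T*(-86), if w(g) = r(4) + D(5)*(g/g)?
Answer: 10094/3 ≈ 3364.7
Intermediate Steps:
D(M) = 3 + M/3
T = -39 (T = -42 + 3 = -39)
w(g) = 32/3 (w(g) = 6 + (3 + (⅓)*5)*(g/g) = 6 + (3 + 5/3)*1 = 6 + (14/3)*1 = 6 + 14/3 = 32/3)
w(-6) + T*(-86) = 32/3 - 39*(-86) = 32/3 + 3354 = 10094/3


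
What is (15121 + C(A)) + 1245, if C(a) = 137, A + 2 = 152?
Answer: 16503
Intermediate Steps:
A = 150 (A = -2 + 152 = 150)
(15121 + C(A)) + 1245 = (15121 + 137) + 1245 = 15258 + 1245 = 16503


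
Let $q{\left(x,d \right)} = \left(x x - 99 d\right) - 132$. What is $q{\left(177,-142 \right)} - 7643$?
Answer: $37612$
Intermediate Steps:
$q{\left(x,d \right)} = -132 + x^{2} - 99 d$ ($q{\left(x,d \right)} = \left(x^{2} - 99 d\right) - 132 = -132 + x^{2} - 99 d$)
$q{\left(177,-142 \right)} - 7643 = \left(-132 + 177^{2} - -14058\right) - 7643 = \left(-132 + 31329 + 14058\right) - 7643 = 45255 - 7643 = 37612$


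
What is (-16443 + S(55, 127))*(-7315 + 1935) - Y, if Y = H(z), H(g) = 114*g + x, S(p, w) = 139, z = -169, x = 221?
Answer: 87734565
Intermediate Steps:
H(g) = 221 + 114*g (H(g) = 114*g + 221 = 221 + 114*g)
Y = -19045 (Y = 221 + 114*(-169) = 221 - 19266 = -19045)
(-16443 + S(55, 127))*(-7315 + 1935) - Y = (-16443 + 139)*(-7315 + 1935) - 1*(-19045) = -16304*(-5380) + 19045 = 87715520 + 19045 = 87734565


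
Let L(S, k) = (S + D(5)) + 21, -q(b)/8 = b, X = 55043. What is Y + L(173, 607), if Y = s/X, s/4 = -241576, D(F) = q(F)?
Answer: 7510318/55043 ≈ 136.44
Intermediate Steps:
q(b) = -8*b
D(F) = -8*F
s = -966304 (s = 4*(-241576) = -966304)
L(S, k) = -19 + S (L(S, k) = (S - 8*5) + 21 = (S - 40) + 21 = (-40 + S) + 21 = -19 + S)
Y = -966304/55043 ≈ -17.555
Y + L(173, 607) = -966304/55043 + (-19 + 173) = -966304/55043 + 154 = 7510318/55043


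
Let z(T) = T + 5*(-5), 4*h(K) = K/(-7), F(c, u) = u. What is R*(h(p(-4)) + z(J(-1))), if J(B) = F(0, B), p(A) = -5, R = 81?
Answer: -58563/28 ≈ -2091.5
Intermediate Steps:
J(B) = B
h(K) = -K/28 (h(K) = (K/(-7))/4 = (K*(-⅐))/4 = (-K/7)/4 = -K/28)
z(T) = -25 + T (z(T) = T - 25 = -25 + T)
R*(h(p(-4)) + z(J(-1))) = 81*(-1/28*(-5) + (-25 - 1)) = 81*(5/28 - 26) = 81*(-723/28) = -58563/28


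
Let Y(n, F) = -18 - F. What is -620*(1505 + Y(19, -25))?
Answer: -937440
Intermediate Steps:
-620*(1505 + Y(19, -25)) = -620*(1505 + (-18 - 1*(-25))) = -620*(1505 + (-18 + 25)) = -620*(1505 + 7) = -620*1512 = -937440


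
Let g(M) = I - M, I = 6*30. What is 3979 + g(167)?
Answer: 3992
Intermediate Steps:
I = 180
g(M) = 180 - M
3979 + g(167) = 3979 + (180 - 1*167) = 3979 + (180 - 167) = 3979 + 13 = 3992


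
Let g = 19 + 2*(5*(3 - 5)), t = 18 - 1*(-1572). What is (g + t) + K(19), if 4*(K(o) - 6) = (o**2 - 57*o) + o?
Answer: 5677/4 ≈ 1419.3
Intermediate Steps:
K(o) = 6 - 14*o + o**2/4 (K(o) = 6 + ((o**2 - 57*o) + o)/4 = 6 + (o**2 - 56*o)/4 = 6 + (-14*o + o**2/4) = 6 - 14*o + o**2/4)
t = 1590 (t = 18 + 1572 = 1590)
g = -1 (g = 19 + 2*(5*(-2)) = 19 + 2*(-10) = 19 - 20 = -1)
(g + t) + K(19) = (-1 + 1590) + (6 - 14*19 + (1/4)*19**2) = 1589 + (6 - 266 + (1/4)*361) = 1589 + (6 - 266 + 361/4) = 1589 - 679/4 = 5677/4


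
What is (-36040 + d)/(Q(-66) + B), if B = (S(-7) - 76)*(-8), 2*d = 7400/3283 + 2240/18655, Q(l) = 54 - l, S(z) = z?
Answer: -15765530101/342968444 ≈ -45.968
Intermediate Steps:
d = 2077156/1749839 (d = (7400/3283 + 2240/18655)/2 = (7400*(1/3283) + 2240*(1/18655))/2 = (7400/3283 + 64/533)/2 = (½)*(4154312/1749839) = 2077156/1749839 ≈ 1.1871)
B = 664 (B = (-7 - 76)*(-8) = -83*(-8) = 664)
(-36040 + d)/(Q(-66) + B) = (-36040 + 2077156/1749839)/((54 - 1*(-66)) + 664) = -63062120404/(1749839*((54 + 66) + 664)) = -63062120404/(1749839*(120 + 664)) = -63062120404/1749839/784 = -63062120404/1749839*1/784 = -15765530101/342968444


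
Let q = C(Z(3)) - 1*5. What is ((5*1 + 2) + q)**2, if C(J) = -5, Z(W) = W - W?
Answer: 9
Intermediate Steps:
Z(W) = 0
q = -10 (q = -5 - 1*5 = -5 - 5 = -10)
((5*1 + 2) + q)**2 = ((5*1 + 2) - 10)**2 = ((5 + 2) - 10)**2 = (7 - 10)**2 = (-3)**2 = 9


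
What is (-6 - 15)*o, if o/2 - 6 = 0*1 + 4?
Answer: -420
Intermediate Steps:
o = 20 (o = 12 + 2*(0*1 + 4) = 12 + 2*(0 + 4) = 12 + 2*4 = 12 + 8 = 20)
(-6 - 15)*o = (-6 - 15)*20 = -21*20 = -420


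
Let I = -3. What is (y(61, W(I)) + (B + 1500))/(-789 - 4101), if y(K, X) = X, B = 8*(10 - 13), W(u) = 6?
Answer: -247/815 ≈ -0.30307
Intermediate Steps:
B = -24 (B = 8*(-3) = -24)
(y(61, W(I)) + (B + 1500))/(-789 - 4101) = (6 + (-24 + 1500))/(-789 - 4101) = (6 + 1476)/(-4890) = 1482*(-1/4890) = -247/815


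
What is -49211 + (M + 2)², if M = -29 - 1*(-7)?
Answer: -48811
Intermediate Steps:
M = -22 (M = -29 + 7 = -22)
-49211 + (M + 2)² = -49211 + (-22 + 2)² = -49211 + (-20)² = -49211 + 400 = -48811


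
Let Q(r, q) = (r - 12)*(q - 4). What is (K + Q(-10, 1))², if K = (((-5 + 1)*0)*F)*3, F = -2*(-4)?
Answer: 4356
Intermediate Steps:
F = 8
Q(r, q) = (-12 + r)*(-4 + q)
K = 0 (K = (((-5 + 1)*0)*8)*3 = (-4*0*8)*3 = (0*8)*3 = 0*3 = 0)
(K + Q(-10, 1))² = (0 + (48 - 12*1 - 4*(-10) + 1*(-10)))² = (0 + (48 - 12 + 40 - 10))² = (0 + 66)² = 66² = 4356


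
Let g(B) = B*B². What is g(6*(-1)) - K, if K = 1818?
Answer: -2034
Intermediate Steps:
g(B) = B³
g(6*(-1)) - K = (6*(-1))³ - 1*1818 = (-6)³ - 1818 = -216 - 1818 = -2034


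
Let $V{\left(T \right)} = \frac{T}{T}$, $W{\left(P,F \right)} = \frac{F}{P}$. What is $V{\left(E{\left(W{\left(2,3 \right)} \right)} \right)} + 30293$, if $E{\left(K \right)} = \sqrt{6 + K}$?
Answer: $30294$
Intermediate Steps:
$V{\left(T \right)} = 1$
$V{\left(E{\left(W{\left(2,3 \right)} \right)} \right)} + 30293 = 1 + 30293 = 30294$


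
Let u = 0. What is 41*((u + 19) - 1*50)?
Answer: -1271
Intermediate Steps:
41*((u + 19) - 1*50) = 41*((0 + 19) - 1*50) = 41*(19 - 50) = 41*(-31) = -1271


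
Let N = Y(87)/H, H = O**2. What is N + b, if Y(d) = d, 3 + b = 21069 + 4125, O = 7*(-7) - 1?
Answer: 62977587/2500 ≈ 25191.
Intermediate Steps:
O = -50 (O = -49 - 1 = -50)
b = 25191 (b = -3 + (21069 + 4125) = -3 + 25194 = 25191)
H = 2500 (H = (-50)**2 = 2500)
N = 87/2500 ≈ 0.034800
N + b = 87/2500 + 25191 = 62977587/2500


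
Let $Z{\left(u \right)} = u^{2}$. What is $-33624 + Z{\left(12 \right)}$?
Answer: $-33480$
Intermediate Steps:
$-33624 + Z{\left(12 \right)} = -33624 + 12^{2} = -33624 + 144 = -33480$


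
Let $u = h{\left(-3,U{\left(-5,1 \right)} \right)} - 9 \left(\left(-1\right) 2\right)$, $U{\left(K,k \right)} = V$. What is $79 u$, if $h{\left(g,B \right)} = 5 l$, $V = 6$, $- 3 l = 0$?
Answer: $1422$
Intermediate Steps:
$l = 0$ ($l = \left(- \frac{1}{3}\right) 0 = 0$)
$U{\left(K,k \right)} = 6$
$h{\left(g,B \right)} = 0$ ($h{\left(g,B \right)} = 5 \cdot 0 = 0$)
$u = 18$ ($u = 0 - 9 \left(\left(-1\right) 2\right) = 0 - -18 = 0 + 18 = 18$)
$79 u = 79 \cdot 18 = 1422$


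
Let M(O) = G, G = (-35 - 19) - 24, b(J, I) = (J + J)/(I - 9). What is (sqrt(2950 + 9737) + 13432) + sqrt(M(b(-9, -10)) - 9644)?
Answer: 13432 + sqrt(12687) + I*sqrt(9722) ≈ 13545.0 + 98.6*I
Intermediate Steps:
b(J, I) = 2*J/(-9 + I) (b(J, I) = (2*J)/(-9 + I) = 2*J/(-9 + I))
G = -78 (G = -54 - 24 = -78)
M(O) = -78
(sqrt(2950 + 9737) + 13432) + sqrt(M(b(-9, -10)) - 9644) = (sqrt(2950 + 9737) + 13432) + sqrt(-78 - 9644) = (sqrt(12687) + 13432) + sqrt(-9722) = (13432 + sqrt(12687)) + I*sqrt(9722) = 13432 + sqrt(12687) + I*sqrt(9722)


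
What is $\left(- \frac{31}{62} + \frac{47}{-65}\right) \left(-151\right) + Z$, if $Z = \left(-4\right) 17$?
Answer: $\frac{15169}{130} \approx 116.68$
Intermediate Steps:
$Z = -68$
$\left(- \frac{31}{62} + \frac{47}{-65}\right) \left(-151\right) + Z = \left(- \frac{31}{62} + \frac{47}{-65}\right) \left(-151\right) - 68 = \left(\left(-31\right) \frac{1}{62} + 47 \left(- \frac{1}{65}\right)\right) \left(-151\right) - 68 = \left(- \frac{1}{2} - \frac{47}{65}\right) \left(-151\right) - 68 = \left(- \frac{159}{130}\right) \left(-151\right) - 68 = \frac{24009}{130} - 68 = \frac{15169}{130}$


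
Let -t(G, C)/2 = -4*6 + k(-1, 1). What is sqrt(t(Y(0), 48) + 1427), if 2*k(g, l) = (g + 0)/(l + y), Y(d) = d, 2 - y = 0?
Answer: sqrt(13278)/3 ≈ 38.410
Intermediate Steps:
y = 2 (y = 2 - 1*0 = 2 + 0 = 2)
k(g, l) = g/(2*(2 + l)) (k(g, l) = ((g + 0)/(l + 2))/2 = (g/(2 + l))/2 = g/(2*(2 + l)))
t(G, C) = 145/3 (t(G, C) = -2*(-4*6 + (1/2)*(-1)/(2 + 1)) = -2*(-24 + (1/2)*(-1)/3) = -2*(-24 + (1/2)*(-1)*(1/3)) = -2*(-24 - 1/6) = -2*(-145/6) = 145/3)
sqrt(t(Y(0), 48) + 1427) = sqrt(145/3 + 1427) = sqrt(4426/3) = sqrt(13278)/3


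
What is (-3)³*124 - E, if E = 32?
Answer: -3380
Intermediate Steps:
(-3)³*124 - E = (-3)³*124 - 1*32 = -27*124 - 32 = -3348 - 32 = -3380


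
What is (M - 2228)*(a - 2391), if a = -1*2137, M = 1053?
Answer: 5320400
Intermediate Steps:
a = -2137
(M - 2228)*(a - 2391) = (1053 - 2228)*(-2137 - 2391) = -1175*(-4528) = 5320400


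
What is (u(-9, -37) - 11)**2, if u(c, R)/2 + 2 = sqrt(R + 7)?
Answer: 105 - 60*I*sqrt(30) ≈ 105.0 - 328.63*I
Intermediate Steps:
u(c, R) = -4 + 2*sqrt(7 + R) (u(c, R) = -4 + 2*sqrt(R + 7) = -4 + 2*sqrt(7 + R))
(u(-9, -37) - 11)**2 = ((-4 + 2*sqrt(7 - 37)) - 11)**2 = ((-4 + 2*sqrt(-30)) - 11)**2 = ((-4 + 2*(I*sqrt(30))) - 11)**2 = ((-4 + 2*I*sqrt(30)) - 11)**2 = (-15 + 2*I*sqrt(30))**2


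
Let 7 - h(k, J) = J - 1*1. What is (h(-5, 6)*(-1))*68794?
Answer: -137588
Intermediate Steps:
h(k, J) = 8 - J (h(k, J) = 7 - (J - 1*1) = 7 - (J - 1) = 7 - (-1 + J) = 7 + (1 - J) = 8 - J)
(h(-5, 6)*(-1))*68794 = ((8 - 1*6)*(-1))*68794 = ((8 - 6)*(-1))*68794 = (2*(-1))*68794 = -2*68794 = -137588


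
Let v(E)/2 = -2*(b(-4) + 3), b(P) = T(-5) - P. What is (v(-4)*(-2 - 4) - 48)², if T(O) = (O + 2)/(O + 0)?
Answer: 451584/25 ≈ 18063.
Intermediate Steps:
T(O) = (2 + O)/O
b(P) = ⅗ - P (b(P) = (2 - 5)/(-5) - P = -⅕*(-3) - P = ⅗ - P)
v(E) = -152/5 (v(E) = 2*(-2*((⅗ - 1*(-4)) + 3)) = 2*(-2*((⅗ + 4) + 3)) = 2*(-2*(23/5 + 3)) = 2*(-2*38/5) = 2*(-76/5) = -152/5)
(v(-4)*(-2 - 4) - 48)² = (-152*(-2 - 4)/5 - 48)² = (-152/5*(-6) - 48)² = (912/5 - 48)² = (672/5)² = 451584/25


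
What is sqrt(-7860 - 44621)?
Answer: I*sqrt(52481) ≈ 229.09*I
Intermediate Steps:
sqrt(-7860 - 44621) = sqrt(-52481) = I*sqrt(52481)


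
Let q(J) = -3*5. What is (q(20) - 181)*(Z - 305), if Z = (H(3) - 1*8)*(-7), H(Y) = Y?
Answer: 52920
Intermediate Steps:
q(J) = -15
Z = 35 (Z = (3 - 1*8)*(-7) = (3 - 8)*(-7) = -5*(-7) = 35)
(q(20) - 181)*(Z - 305) = (-15 - 181)*(35 - 305) = -196*(-270) = 52920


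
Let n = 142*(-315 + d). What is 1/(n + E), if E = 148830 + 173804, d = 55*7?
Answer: 1/332574 ≈ 3.0068e-6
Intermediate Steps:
d = 385
E = 322634
n = 9940 (n = 142*(-315 + 385) = 142*70 = 9940)
1/(n + E) = 1/(9940 + 322634) = 1/332574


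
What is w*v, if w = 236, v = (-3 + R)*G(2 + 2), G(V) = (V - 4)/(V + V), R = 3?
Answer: 0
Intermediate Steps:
G(V) = (-4 + V)/(2*V) (G(V) = (-4 + V)/((2*V)) = (-4 + V)*(1/(2*V)) = (-4 + V)/(2*V))
v = 0 (v = (-3 + 3)*((-4 + (2 + 2))/(2*(2 + 2))) = 0*((½)*(-4 + 4)/4) = 0*((½)*(¼)*0) = 0*0 = 0)
w*v = 236*0 = 0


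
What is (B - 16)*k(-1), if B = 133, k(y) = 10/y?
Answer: -1170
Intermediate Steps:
(B - 16)*k(-1) = (133 - 16)*(10/(-1)) = 117*(10*(-1)) = 117*(-10) = -1170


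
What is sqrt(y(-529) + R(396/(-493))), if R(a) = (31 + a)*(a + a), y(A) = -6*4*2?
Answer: 2*I*sqrt(5864214)/493 ≈ 9.824*I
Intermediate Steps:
y(A) = -48 (y(A) = -24*2 = -48)
R(a) = 2*a*(31 + a) (R(a) = (31 + a)*(2*a) = 2*a*(31 + a))
sqrt(y(-529) + R(396/(-493))) = sqrt(-48 + 2*(396/(-493))*(31 + 396/(-493))) = sqrt(-48 + 2*(396*(-1/493))*(31 + 396*(-1/493))) = sqrt(-48 + 2*(-396/493)*(31 - 396/493)) = sqrt(-48 + 2*(-396/493)*(14887/493)) = sqrt(-48 - 11790504/243049) = sqrt(-23456856/243049) = 2*I*sqrt(5864214)/493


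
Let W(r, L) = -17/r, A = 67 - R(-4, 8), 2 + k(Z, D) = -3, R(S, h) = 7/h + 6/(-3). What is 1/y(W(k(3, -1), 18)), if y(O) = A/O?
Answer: 136/2725 ≈ 0.049908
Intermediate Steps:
R(S, h) = -2 + 7/h (R(S, h) = 7/h + 6*(-⅓) = 7/h - 2 = -2 + 7/h)
k(Z, D) = -5 (k(Z, D) = -2 - 3 = -5)
A = 545/8 (A = 67 - (-2 + 7/8) = 67 - 1*(-9/8) = 67 + 9/8 = 545/8 ≈ 68.125)
y(O) = 545/(8*O)
1/y(W(k(3, -1), 18)) = 1/(545/(8*((-17/(-5))))) = 1/(545/(8*((-17*(-⅕))))) = 1/(545/(8*(17/5))) = 1/((545/8)*(5/17)) = 1/(2725/136) = 136/2725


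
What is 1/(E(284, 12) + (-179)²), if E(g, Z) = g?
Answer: 1/32325 ≈ 3.0936e-5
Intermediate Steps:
1/(E(284, 12) + (-179)²) = 1/(284 + (-179)²) = 1/(284 + 32041) = 1/32325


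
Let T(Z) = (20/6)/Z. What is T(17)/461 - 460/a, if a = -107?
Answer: 10816130/2515677 ≈ 4.2995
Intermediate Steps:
T(Z) = 10/(3*Z) (T(Z) = (20*(⅙))/Z = 10/(3*Z))
T(17)/461 - 460/a = ((10/3)/17)/461 - 460/(-107) = ((10/3)*(1/17))*(1/461) - 460*(-1/107) = (10/51)*(1/461) + 460/107 = 10/23511 + 460/107 = 10816130/2515677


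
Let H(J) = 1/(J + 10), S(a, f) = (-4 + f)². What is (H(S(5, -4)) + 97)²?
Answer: 51538041/5476 ≈ 9411.6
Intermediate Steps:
H(J) = 1/(10 + J)
(H(S(5, -4)) + 97)² = (1/(10 + (-4 - 4)²) + 97)² = (1/(10 + (-8)²) + 97)² = (1/(10 + 64) + 97)² = (1/74 + 97)² = (7179/74)² = 51538041/5476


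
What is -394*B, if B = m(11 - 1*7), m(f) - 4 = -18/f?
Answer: 197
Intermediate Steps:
m(f) = 4 - 18/f
B = -½ (B = 4 - 18/(11 - 1*7) = 4 - 18/(11 - 7) = 4 - 18/4 = 4 - 18*¼ = 4 - 9/2 = -½ ≈ -0.50000)
-394*B = -394*(-½) = 197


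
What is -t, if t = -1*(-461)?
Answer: -461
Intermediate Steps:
t = 461
-t = -1*461 = -461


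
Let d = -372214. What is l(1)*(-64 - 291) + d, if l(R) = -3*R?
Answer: -371149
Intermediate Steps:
l(1)*(-64 - 291) + d = (-3*1)*(-64 - 291) - 372214 = -3*(-355) - 372214 = 1065 - 372214 = -371149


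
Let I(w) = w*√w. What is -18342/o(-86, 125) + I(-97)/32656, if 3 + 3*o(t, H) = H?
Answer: -27513/61 - 97*I*√97/32656 ≈ -451.03 - 0.029255*I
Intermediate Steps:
I(w) = w^(3/2)
o(t, H) = -1 + H/3
-18342/o(-86, 125) + I(-97)/32656 = -18342/(-1 + (⅓)*125) + (-97)^(3/2)/32656 = -18342/(-1 + 125/3) - 97*I*√97*(1/32656) = -18342/122/3 - 97*I*√97/32656 = -18342*3/122 - 97*I*√97/32656 = -27513/61 - 97*I*√97/32656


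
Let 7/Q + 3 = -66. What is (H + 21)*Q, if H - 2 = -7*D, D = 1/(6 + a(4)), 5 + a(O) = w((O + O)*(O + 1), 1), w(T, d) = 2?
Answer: -434/207 ≈ -2.0966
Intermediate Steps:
Q = -7/69 (Q = 7/(-3 - 66) = 7/(-69) = 7*(-1/69) = -7/69 ≈ -0.10145)
a(O) = -3 (a(O) = -5 + 2 = -3)
D = ⅓ (D = 1/(6 - 3) = 1/3 = ⅓ ≈ 0.33333)
H = -⅓ (H = 2 - 7*⅓ = 2 - 7/3 = -⅓ ≈ -0.33333)
(H + 21)*Q = (-⅓ + 21)*(-7/69) = (62/3)*(-7/69) = -434/207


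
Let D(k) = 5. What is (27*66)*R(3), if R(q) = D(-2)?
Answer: 8910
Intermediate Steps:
R(q) = 5
(27*66)*R(3) = (27*66)*5 = 1782*5 = 8910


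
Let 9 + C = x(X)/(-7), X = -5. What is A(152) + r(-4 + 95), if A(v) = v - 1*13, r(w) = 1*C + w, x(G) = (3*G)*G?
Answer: 1472/7 ≈ 210.29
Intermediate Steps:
x(G) = 3*G**2
C = -138/7 (C = -9 + (3*(-5)**2)/(-7) = -9 + (3*25)*(-1/7) = -9 + 75*(-1/7) = -9 - 75/7 = -138/7 ≈ -19.714)
r(w) = -138/7 + w (r(w) = 1*(-138/7) + w = -138/7 + w)
A(v) = -13 + v (A(v) = v - 13 = -13 + v)
A(152) + r(-4 + 95) = (-13 + 152) + (-138/7 + (-4 + 95)) = 139 + (-138/7 + 91) = 139 + 499/7 = 1472/7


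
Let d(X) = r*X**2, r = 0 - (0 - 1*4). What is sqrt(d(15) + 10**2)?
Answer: 10*sqrt(10) ≈ 31.623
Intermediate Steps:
r = 4 (r = 0 - (0 - 4) = 0 - 1*(-4) = 0 + 4 = 4)
d(X) = 4*X**2
sqrt(d(15) + 10**2) = sqrt(4*15**2 + 10**2) = sqrt(4*225 + 100) = sqrt(900 + 100) = sqrt(1000) = 10*sqrt(10)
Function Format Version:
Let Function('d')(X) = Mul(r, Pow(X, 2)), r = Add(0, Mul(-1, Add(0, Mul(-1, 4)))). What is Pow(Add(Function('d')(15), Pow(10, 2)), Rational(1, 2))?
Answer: Mul(10, Pow(10, Rational(1, 2))) ≈ 31.623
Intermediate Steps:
r = 4 (r = Add(0, Mul(-1, Add(0, -4))) = Add(0, Mul(-1, -4)) = Add(0, 4) = 4)
Function('d')(X) = Mul(4, Pow(X, 2))
Pow(Add(Function('d')(15), Pow(10, 2)), Rational(1, 2)) = Pow(Add(Mul(4, Pow(15, 2)), Pow(10, 2)), Rational(1, 2)) = Pow(Add(Mul(4, 225), 100), Rational(1, 2)) = Pow(Add(900, 100), Rational(1, 2)) = Pow(1000, Rational(1, 2)) = Mul(10, Pow(10, Rational(1, 2)))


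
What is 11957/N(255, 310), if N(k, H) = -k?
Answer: -11957/255 ≈ -46.890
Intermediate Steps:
11957/N(255, 310) = 11957/((-1*255)) = 11957/(-255) = 11957*(-1/255) = -11957/255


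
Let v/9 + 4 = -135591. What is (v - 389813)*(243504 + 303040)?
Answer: -880027659392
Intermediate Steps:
v = -1220355 (v = -36 + 9*(-135591) = -36 - 1220319 = -1220355)
(v - 389813)*(243504 + 303040) = (-1220355 - 389813)*(243504 + 303040) = -1610168*546544 = -880027659392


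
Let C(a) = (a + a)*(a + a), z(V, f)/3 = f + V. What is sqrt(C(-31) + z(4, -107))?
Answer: sqrt(3535) ≈ 59.456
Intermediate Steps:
z(V, f) = 3*V + 3*f (z(V, f) = 3*(f + V) = 3*(V + f) = 3*V + 3*f)
C(a) = 4*a**2 (C(a) = (2*a)*(2*a) = 4*a**2)
sqrt(C(-31) + z(4, -107)) = sqrt(4*(-31)**2 + (3*4 + 3*(-107))) = sqrt(4*961 + (12 - 321)) = sqrt(3844 - 309) = sqrt(3535)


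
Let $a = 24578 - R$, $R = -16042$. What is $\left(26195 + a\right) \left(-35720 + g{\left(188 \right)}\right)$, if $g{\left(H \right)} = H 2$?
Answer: $-2361509360$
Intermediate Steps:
$g{\left(H \right)} = 2 H$
$a = 40620$ ($a = 24578 - -16042 = 24578 + 16042 = 40620$)
$\left(26195 + a\right) \left(-35720 + g{\left(188 \right)}\right) = \left(26195 + 40620\right) \left(-35720 + 2 \cdot 188\right) = 66815 \left(-35720 + 376\right) = 66815 \left(-35344\right) = -2361509360$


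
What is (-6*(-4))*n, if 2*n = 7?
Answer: 84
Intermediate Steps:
n = 7/2 (n = (½)*7 = 7/2 ≈ 3.5000)
(-6*(-4))*n = -6*(-4)*(7/2) = 24*(7/2) = 84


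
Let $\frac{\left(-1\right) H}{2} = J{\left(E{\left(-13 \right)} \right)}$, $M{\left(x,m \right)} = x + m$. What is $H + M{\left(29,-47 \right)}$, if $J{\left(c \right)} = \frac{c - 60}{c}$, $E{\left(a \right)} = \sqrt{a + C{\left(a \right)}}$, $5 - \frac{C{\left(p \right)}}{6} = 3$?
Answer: $-20 - 120 i \approx -20.0 - 120.0 i$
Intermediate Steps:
$C{\left(p \right)} = 12$ ($C{\left(p \right)} = 30 - 18 = 12$)
$M{\left(x,m \right)} = m + x$
$E{\left(a \right)} = \sqrt{12 + a}$ ($E{\left(a \right)} = \sqrt{a + 12} = \sqrt{12 + a}$)
$J{\left(c \right)} = \frac{-60 + c}{c}$ ($J{\left(c \right)} = \frac{c - 60}{c} = \frac{-60 + c}{c}$)
$H = 2 i \left(-60 + i\right)$ ($H = - 2 \frac{-60 + \sqrt{12 - 13}}{\sqrt{12 - 13}} = - 2 \frac{-60 + \sqrt{-1}}{\sqrt{-1}} = - 2 \frac{-60 + i}{i} = - 2 - i \left(-60 + i\right) = - 2 \left(- i \left(-60 + i\right)\right) = 2 i \left(-60 + i\right) \approx -2.0 - 120.0 i$)
$H + M{\left(29,-47 \right)} = 2 i \left(-60 + i\right) + \left(-47 + 29\right) = 2 i \left(-60 + i\right) - 18 = -18 + 2 i \left(-60 + i\right)$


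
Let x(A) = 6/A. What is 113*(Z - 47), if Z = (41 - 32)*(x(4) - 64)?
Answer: -137747/2 ≈ -68874.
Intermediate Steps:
Z = -1125/2 (Z = (41 - 32)*(6/4 - 64) = 9*(6*(¼) - 64) = 9*(3/2 - 64) = 9*(-125/2) = -1125/2 ≈ -562.50)
113*(Z - 47) = 113*(-1125/2 - 47) = 113*(-1219/2) = -137747/2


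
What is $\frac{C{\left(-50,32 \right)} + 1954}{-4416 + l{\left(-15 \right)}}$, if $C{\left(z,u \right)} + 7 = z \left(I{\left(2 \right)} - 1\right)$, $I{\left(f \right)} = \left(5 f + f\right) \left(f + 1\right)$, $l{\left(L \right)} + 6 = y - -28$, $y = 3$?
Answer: $- \frac{197}{4391} \approx -0.044864$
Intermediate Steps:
$l{\left(L \right)} = 25$ ($l{\left(L \right)} = -6 + \left(3 - -28\right) = -6 + \left(3 + 28\right) = -6 + 31 = 25$)
$I{\left(f \right)} = 6 f \left(1 + f\right)$
$C{\left(z,u \right)} = -7 + 35 z$ ($C{\left(z,u \right)} = -7 + z \left(6 \cdot 2 \left(1 + 2\right) - 1\right) = -7 + z \left(6 \cdot 2 \cdot 3 - 1\right) = -7 + z \left(36 - 1\right) = -7 + z 35 = -7 + 35 z$)
$\frac{C{\left(-50,32 \right)} + 1954}{-4416 + l{\left(-15 \right)}} = \frac{\left(-7 + 35 \left(-50\right)\right) + 1954}{-4416 + 25} = \frac{\left(-7 - 1750\right) + 1954}{-4391} = \left(-1757 + 1954\right) \left(- \frac{1}{4391}\right) = 197 \left(- \frac{1}{4391}\right) = - \frac{197}{4391}$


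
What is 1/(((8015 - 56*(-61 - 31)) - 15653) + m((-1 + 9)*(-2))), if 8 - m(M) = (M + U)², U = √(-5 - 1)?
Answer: -I/(32*√6 + 2728*I) ≈ -0.00036627 - 1.0524e-5*I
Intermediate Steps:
U = I*√6 (U = √(-6) = I*√6 ≈ 2.4495*I)
m(M) = 8 - (M + I*√6)²
1/(((8015 - 56*(-61 - 31)) - 15653) + m((-1 + 9)*(-2))) = 1/(((8015 - 56*(-61 - 31)) - 15653) + (8 - ((-1 + 9)*(-2) + I*√6)²)) = 1/(((8015 - 56*(-92)) - 15653) + (8 - (8*(-2) + I*√6)²)) = 1/(((8015 + 5152) - 15653) + (8 - (-16 + I*√6)²)) = 1/((13167 - 15653) + (8 - (-16 + I*√6)²)) = 1/(-2486 + (8 - (-16 + I*√6)²)) = 1/(-2478 - (-16 + I*√6)²)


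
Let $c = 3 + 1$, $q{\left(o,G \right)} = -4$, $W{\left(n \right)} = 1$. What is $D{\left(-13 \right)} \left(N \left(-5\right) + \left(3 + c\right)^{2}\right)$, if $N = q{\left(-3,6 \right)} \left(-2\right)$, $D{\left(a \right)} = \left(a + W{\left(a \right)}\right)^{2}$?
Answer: $1296$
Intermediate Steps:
$c = 4$
$D{\left(a \right)} = \left(1 + a\right)^{2}$ ($D{\left(a \right)} = \left(a + 1\right)^{2} = \left(1 + a\right)^{2}$)
$N = 8$ ($N = \left(-4\right) \left(-2\right) = 8$)
$D{\left(-13 \right)} \left(N \left(-5\right) + \left(3 + c\right)^{2}\right) = \left(1 - 13\right)^{2} \left(8 \left(-5\right) + \left(3 + 4\right)^{2}\right) = \left(-12\right)^{2} \left(-40 + 7^{2}\right) = 144 \left(-40 + 49\right) = 144 \cdot 9 = 1296$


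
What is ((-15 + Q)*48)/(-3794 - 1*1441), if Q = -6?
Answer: 336/1745 ≈ 0.19255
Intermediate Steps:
((-15 + Q)*48)/(-3794 - 1*1441) = ((-15 - 6)*48)/(-3794 - 1*1441) = (-21*48)/(-3794 - 1441) = -1008/(-5235) = -1008*(-1/5235) = 336/1745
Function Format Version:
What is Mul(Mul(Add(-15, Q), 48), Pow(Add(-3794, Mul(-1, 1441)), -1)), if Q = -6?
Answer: Rational(336, 1745) ≈ 0.19255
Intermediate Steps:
Mul(Mul(Add(-15, Q), 48), Pow(Add(-3794, Mul(-1, 1441)), -1)) = Mul(Mul(Add(-15, -6), 48), Pow(Add(-3794, Mul(-1, 1441)), -1)) = Mul(Mul(-21, 48), Pow(Add(-3794, -1441), -1)) = Mul(-1008, Pow(-5235, -1)) = Mul(-1008, Rational(-1, 5235)) = Rational(336, 1745)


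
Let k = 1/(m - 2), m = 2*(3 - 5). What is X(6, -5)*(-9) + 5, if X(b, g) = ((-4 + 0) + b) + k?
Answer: -23/2 ≈ -11.500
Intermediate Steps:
m = -4 (m = 2*(-2) = -4)
k = -1/6 (k = 1/(-4 - 2) = 1/(-6) = -1/6 ≈ -0.16667)
X(b, g) = -25/6 + b (X(b, g) = ((-4 + 0) + b) - 1/6 = (-4 + b) - 1/6 = -25/6 + b)
X(6, -5)*(-9) + 5 = (-25/6 + 6)*(-9) + 5 = (11/6)*(-9) + 5 = -33/2 + 5 = -23/2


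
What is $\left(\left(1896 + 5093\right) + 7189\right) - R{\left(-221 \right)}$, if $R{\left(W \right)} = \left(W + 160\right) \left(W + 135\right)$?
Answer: $8932$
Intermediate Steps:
$R{\left(W \right)} = \left(135 + W\right) \left(160 + W\right)$ ($R{\left(W \right)} = \left(160 + W\right) \left(135 + W\right) = \left(135 + W\right) \left(160 + W\right)$)
$\left(\left(1896 + 5093\right) + 7189\right) - R{\left(-221 \right)} = \left(\left(1896 + 5093\right) + 7189\right) - \left(21600 + \left(-221\right)^{2} + 295 \left(-221\right)\right) = \left(6989 + 7189\right) - \left(21600 + 48841 - 65195\right) = 14178 - 5246 = 8932$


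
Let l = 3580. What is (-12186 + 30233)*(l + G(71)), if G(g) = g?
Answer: 65889597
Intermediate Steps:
(-12186 + 30233)*(l + G(71)) = (-12186 + 30233)*(3580 + 71) = 18047*3651 = 65889597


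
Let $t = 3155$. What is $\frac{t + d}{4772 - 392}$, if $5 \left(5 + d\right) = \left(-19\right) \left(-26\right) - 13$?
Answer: $\frac{16231}{21900} \approx 0.74114$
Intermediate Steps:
$d = \frac{456}{5}$ ($d = -5 + \frac{\left(-19\right) \left(-26\right) - 13}{5} = -5 + \frac{494 - 13}{5} = -5 + \frac{1}{5} \cdot 481 = -5 + \frac{481}{5} = \frac{456}{5} \approx 91.2$)
$\frac{t + d}{4772 - 392} = \frac{3155 + \frac{456}{5}}{4772 - 392} = \frac{16231}{5 \cdot 4380} = \frac{16231}{5} \cdot \frac{1}{4380} = \frac{16231}{21900}$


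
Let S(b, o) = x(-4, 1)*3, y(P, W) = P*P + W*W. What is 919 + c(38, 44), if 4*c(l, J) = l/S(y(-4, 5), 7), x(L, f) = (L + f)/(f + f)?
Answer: 8252/9 ≈ 916.89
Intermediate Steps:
x(L, f) = (L + f)/(2*f) (x(L, f) = (L + f)/((2*f)) = (L + f)*(1/(2*f)) = (L + f)/(2*f))
y(P, W) = P**2 + W**2
S(b, o) = -9/2 (S(b, o) = ((1/2)*(-4 + 1)/1)*3 = ((1/2)*1*(-3))*3 = -3/2*3 = -9/2)
c(l, J) = -l/18 (c(l, J) = (l/(-9/2))/4 = (l*(-2/9))/4 = (-2*l/9)/4 = -l/18)
919 + c(38, 44) = 919 - 1/18*38 = 919 - 19/9 = 8252/9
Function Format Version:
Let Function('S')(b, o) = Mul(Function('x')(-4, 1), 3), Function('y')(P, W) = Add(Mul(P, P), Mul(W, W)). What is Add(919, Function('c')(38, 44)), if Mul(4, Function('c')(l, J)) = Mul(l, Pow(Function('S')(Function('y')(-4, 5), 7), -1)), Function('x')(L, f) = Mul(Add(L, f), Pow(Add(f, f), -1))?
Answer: Rational(8252, 9) ≈ 916.89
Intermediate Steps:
Function('x')(L, f) = Mul(Rational(1, 2), Pow(f, -1), Add(L, f)) (Function('x')(L, f) = Mul(Add(L, f), Pow(Mul(2, f), -1)) = Mul(Add(L, f), Mul(Rational(1, 2), Pow(f, -1))) = Mul(Rational(1, 2), Pow(f, -1), Add(L, f)))
Function('y')(P, W) = Add(Pow(P, 2), Pow(W, 2))
Function('S')(b, o) = Rational(-9, 2) (Function('S')(b, o) = Mul(Mul(Rational(1, 2), Pow(1, -1), Add(-4, 1)), 3) = Mul(Mul(Rational(1, 2), 1, -3), 3) = Mul(Rational(-3, 2), 3) = Rational(-9, 2))
Function('c')(l, J) = Mul(Rational(-1, 18), l) (Function('c')(l, J) = Mul(Rational(1, 4), Mul(l, Pow(Rational(-9, 2), -1))) = Mul(Rational(1, 4), Mul(l, Rational(-2, 9))) = Mul(Rational(1, 4), Mul(Rational(-2, 9), l)) = Mul(Rational(-1, 18), l))
Add(919, Function('c')(38, 44)) = Add(919, Mul(Rational(-1, 18), 38)) = Add(919, Rational(-19, 9)) = Rational(8252, 9)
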